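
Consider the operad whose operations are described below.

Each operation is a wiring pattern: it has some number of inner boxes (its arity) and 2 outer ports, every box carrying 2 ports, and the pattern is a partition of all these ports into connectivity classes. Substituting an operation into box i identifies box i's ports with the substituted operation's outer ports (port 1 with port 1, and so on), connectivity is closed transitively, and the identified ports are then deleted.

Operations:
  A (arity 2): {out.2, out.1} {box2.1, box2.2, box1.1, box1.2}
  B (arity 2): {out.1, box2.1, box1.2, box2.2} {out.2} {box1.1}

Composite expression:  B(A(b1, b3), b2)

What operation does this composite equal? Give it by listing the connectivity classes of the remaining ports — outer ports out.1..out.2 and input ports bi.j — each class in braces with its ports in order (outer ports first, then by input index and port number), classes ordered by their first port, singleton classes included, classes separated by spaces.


Reachability decides: close wires over B-identified ports.
composing A on (b1, b3), with out.j its own outer ports: {out.1, out.2} {b1.1, b1.2, b3.1, b3.2}
composing B on (b1, b3, b2), with out.j its own outer ports: {out.1, b2.1, b2.2} {out.2} {b1.1, b1.2, b3.1, b3.2}

{out.1, b2.1, b2.2} {out.2} {b1.1, b1.2, b3.1, b3.2}


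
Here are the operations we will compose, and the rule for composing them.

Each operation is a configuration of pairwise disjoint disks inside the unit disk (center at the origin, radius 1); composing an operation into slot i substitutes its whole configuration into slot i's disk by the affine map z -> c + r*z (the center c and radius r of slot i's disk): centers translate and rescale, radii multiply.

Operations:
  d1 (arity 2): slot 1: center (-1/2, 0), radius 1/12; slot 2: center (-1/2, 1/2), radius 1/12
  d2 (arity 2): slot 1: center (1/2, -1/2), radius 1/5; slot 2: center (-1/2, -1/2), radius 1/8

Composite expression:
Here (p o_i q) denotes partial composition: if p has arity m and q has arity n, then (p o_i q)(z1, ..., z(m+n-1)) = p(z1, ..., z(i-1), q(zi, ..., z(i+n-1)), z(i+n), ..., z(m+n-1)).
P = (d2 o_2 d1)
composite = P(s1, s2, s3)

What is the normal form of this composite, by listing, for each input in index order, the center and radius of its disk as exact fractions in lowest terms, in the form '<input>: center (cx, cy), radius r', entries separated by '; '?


Affine substitution under d2: radii multiply and s-centers shift.
input s1: composing its 1 substitution step yields center (1/2, -1/2), radius 1/5
input s2: composing its 2 substitution steps yields center (-9/16, -1/2), radius 1/96
input s3: composing its 2 substitution steps yields center (-9/16, -7/16), radius 1/96

s1: center (1/2, -1/2), radius 1/5; s2: center (-9/16, -1/2), radius 1/96; s3: center (-9/16, -7/16), radius 1/96


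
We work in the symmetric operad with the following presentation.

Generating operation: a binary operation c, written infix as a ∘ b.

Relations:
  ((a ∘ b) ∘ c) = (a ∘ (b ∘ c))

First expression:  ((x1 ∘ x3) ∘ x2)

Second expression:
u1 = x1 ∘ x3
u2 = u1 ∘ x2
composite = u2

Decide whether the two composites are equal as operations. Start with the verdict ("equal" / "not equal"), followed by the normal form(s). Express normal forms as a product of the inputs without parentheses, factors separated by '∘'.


equal — both sides give x1 ∘ x3 ∘ x2

The first composite normalizes to x1 ∘ x3 ∘ x2
The second composite normalizes to x1 ∘ x3 ∘ x2
One common form — equal.


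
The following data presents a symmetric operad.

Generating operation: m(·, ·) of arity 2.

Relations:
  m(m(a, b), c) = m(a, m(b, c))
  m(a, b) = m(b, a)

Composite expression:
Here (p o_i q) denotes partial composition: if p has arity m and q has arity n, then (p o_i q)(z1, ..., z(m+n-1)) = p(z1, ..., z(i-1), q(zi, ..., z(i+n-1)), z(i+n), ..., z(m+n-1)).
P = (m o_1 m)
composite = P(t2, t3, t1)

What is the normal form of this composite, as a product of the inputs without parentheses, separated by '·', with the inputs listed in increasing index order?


t1 · t2 · t3

Shape and order are irrelevant to m; the t-input set decides.
m(t2, t3) collapses to t2 · t3
m(m(t2, t3), t1) collapses to t2 · t3 · t1
the factors in increasing index order: t1 · t2 · t3


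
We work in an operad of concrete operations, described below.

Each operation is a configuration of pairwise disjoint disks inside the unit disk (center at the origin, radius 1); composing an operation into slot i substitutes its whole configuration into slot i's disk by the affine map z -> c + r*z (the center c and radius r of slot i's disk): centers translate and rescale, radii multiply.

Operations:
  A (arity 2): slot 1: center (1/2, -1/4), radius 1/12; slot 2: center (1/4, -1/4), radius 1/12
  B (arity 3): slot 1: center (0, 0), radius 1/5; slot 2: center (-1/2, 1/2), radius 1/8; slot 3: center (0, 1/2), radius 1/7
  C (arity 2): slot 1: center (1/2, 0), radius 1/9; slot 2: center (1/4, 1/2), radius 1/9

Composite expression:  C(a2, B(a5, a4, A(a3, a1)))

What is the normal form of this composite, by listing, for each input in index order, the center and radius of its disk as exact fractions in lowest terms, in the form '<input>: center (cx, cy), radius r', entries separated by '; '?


a1: center (16/63, 139/252), radius 1/756; a2: center (1/2, 0), radius 1/9; a3: center (65/252, 139/252), radius 1/756; a4: center (7/36, 5/9), radius 1/72; a5: center (1/4, 1/2), radius 1/45

Affine substitution under C: radii multiply and a-centers shift.
for a2, the 1-step affine chain lands on center (1/2, 0), radius 1/9
for a5, the 2-step affine chain lands on center (1/4, 1/2), radius 1/45
for a4, the 2-step affine chain lands on center (7/36, 5/9), radius 1/72
for a3, the 3-step affine chain lands on center (65/252, 139/252), radius 1/756
for a1, the 3-step affine chain lands on center (16/63, 139/252), radius 1/756


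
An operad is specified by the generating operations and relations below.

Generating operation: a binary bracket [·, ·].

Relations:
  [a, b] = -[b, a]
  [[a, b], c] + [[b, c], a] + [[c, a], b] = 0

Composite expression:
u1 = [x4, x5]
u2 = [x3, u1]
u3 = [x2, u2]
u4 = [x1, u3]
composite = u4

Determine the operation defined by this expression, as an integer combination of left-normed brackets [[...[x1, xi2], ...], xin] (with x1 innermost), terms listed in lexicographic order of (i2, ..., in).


Left-normed coefficients sit on the x1-initial expansion words.
Composite bracket: [x1, [x2, [x3, [x4, x5]]]]
The bracket unfolds into 16 signed words via [a, b] = ab - ba (2^4 = 16).
Keep just the words that open with x1:
  the word x1x2x3x4x5 carries sign +1 and contributes +[[[[x1, x2], x3], x4], x5]
  the word x1x2x3x5x4 carries sign -1 and contributes -[[[[x1, x2], x3], x5], x4]
  the word x1x2x4x5x3 carries sign -1 and contributes -[[[[x1, x2], x4], x5], x3]
  the word x1x2x5x4x3 carries sign +1 and contributes +[[[[x1, x2], x5], x4], x3]
  the word x1x3x4x5x2 carries sign -1 and contributes -[[[[x1, x3], x4], x5], x2]
  the word x1x3x5x4x2 carries sign +1 and contributes +[[[[x1, x3], x5], x4], x2]
  the word x1x4x5x3x2 carries sign +1 and contributes +[[[[x1, x4], x5], x3], x2]
  the word x1x5x4x3x2 carries sign -1 and contributes -[[[[x1, x5], x4], x3], x2]

[[[[x1, x2], x3], x4], x5] - [[[[x1, x2], x3], x5], x4] - [[[[x1, x2], x4], x5], x3] + [[[[x1, x2], x5], x4], x3] - [[[[x1, x3], x4], x5], x2] + [[[[x1, x3], x5], x4], x2] + [[[[x1, x4], x5], x3], x2] - [[[[x1, x5], x4], x3], x2]


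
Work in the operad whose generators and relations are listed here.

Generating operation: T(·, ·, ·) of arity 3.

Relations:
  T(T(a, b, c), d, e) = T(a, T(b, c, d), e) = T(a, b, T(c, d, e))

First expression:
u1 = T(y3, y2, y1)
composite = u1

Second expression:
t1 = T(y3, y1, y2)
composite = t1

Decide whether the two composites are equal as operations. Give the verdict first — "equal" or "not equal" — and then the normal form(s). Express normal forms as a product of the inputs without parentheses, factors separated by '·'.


not equal; the first gives y3 · y2 · y1 and the second y3 · y1 · y2

Normal form of the first expression: y3 · y2 · y1
Normal form of the second expression: y3 · y1 · y2
Distinct normal forms: not equal.


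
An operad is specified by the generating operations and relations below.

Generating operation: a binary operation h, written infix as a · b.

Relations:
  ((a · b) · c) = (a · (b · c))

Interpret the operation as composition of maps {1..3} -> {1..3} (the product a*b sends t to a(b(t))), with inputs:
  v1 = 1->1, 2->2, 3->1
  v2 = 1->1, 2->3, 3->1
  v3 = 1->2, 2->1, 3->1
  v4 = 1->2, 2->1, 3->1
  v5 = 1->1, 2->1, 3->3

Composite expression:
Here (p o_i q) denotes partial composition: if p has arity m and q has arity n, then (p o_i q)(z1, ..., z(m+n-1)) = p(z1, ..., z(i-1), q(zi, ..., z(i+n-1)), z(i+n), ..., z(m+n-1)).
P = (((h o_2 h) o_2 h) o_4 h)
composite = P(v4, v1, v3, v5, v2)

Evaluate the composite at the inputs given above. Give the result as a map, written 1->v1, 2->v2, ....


1->1, 2->2, 3->1

(v1 · v3) = 1->2, 2->1, 3->1
(v5 · v2) = 1->1, 2->3, 3->1
((v1 · v3) · (v5 · v2)) = 1->2, 2->1, 3->2
(v4 · ((v1 · v3) · (v5 · v2))) = 1->1, 2->2, 3->1


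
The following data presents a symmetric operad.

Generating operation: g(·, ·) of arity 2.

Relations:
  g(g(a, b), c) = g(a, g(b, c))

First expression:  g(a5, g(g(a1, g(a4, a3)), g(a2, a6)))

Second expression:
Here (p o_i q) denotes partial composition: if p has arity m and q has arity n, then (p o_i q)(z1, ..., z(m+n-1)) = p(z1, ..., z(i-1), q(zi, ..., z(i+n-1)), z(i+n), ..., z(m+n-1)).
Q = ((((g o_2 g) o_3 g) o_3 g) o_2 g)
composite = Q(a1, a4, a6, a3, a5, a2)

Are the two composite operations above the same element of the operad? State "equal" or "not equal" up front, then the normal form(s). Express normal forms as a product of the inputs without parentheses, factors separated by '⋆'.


Normal form of the first expression: a5 ⋆ a1 ⋆ a4 ⋆ a3 ⋆ a2 ⋆ a6
Normal form of the second expression: a1 ⋆ a4 ⋆ a6 ⋆ a3 ⋆ a5 ⋆ a2
No match — not equal.

not equal; the first gives a5 ⋆ a1 ⋆ a4 ⋆ a3 ⋆ a2 ⋆ a6 and the second a1 ⋆ a4 ⋆ a6 ⋆ a3 ⋆ a5 ⋆ a2


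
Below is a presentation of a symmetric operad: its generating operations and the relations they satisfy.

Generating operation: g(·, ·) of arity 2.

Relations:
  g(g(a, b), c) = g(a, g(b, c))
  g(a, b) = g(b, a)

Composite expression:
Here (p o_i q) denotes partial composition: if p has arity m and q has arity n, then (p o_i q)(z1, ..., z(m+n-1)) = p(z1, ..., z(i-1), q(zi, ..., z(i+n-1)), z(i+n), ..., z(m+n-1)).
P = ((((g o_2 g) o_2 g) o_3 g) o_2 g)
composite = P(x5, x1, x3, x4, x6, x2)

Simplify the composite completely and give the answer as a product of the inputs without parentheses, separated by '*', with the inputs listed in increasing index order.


x1 * x2 * x3 * x4 * x5 * x6

With g associative and commutative, the x-input set is all that matters.
g(x1, x3) linearizes to x1 * x3
g(x4, x6) linearizes to x4 * x6
g(g(x1, x3), g(x4, x6)) linearizes to x1 * x3 * x4 * x6
g(g(g(x1, x3), g(x4, x6)), x2) linearizes to x1 * x3 * x4 * x6 * x2
g(x5, g(g(g(x1, x3), g(x4, x6)), x2)) linearizes to x5 * x1 * x3 * x4 * x6 * x2
sorting the factors by input index: x1 * x2 * x3 * x4 * x5 * x6


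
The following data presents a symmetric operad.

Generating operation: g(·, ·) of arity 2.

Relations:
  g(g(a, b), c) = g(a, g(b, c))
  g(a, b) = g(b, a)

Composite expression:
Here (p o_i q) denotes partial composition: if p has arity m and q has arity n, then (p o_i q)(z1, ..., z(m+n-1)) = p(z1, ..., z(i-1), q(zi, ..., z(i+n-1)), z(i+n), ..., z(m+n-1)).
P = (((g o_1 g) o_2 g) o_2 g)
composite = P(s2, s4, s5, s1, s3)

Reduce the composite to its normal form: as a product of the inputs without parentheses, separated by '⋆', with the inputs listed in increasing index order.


s1 ⋆ s2 ⋆ s3 ⋆ s4 ⋆ s5

Reordering under g is free, so list the s-inputs canonically.
g(s4, s5) collapses to s4 ⋆ s5
g(g(s4, s5), s1) collapses to s4 ⋆ s5 ⋆ s1
g(s2, g(g(s4, s5), s1)) collapses to s2 ⋆ s4 ⋆ s5 ⋆ s1
g(g(s2, g(g(s4, s5), s1)), s3) collapses to s2 ⋆ s4 ⋆ s5 ⋆ s1 ⋆ s3
reordering the factors by index: s1 ⋆ s2 ⋆ s3 ⋆ s4 ⋆ s5


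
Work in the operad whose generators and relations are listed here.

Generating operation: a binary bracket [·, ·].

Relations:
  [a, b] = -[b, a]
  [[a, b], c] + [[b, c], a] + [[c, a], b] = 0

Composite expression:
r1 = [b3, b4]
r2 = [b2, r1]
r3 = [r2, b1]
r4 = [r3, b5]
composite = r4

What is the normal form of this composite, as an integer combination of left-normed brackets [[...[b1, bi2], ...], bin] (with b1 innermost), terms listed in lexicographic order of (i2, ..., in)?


-[[[[b1, b2], b3], b4], b5] + [[[[b1, b2], b4], b3], b5] + [[[[b1, b3], b4], b2], b5] - [[[[b1, b4], b3], b2], b5]

Skip Jacobi rewriting: expand, keep b1-initial words, read off terms.
Composite bracket: [[[b2, [b3, b4]], b1], b5]
Full expansion: 16 signed words from ab - ba (2^4 = 16).
Keep just the words that open with b1:
  from b1b2b3b4b5, sign -1: term -[[[[b1, b2], b3], b4], b5]
  from b1b2b4b3b5, sign +1: term +[[[[b1, b2], b4], b3], b5]
  from b1b3b4b2b5, sign +1: term +[[[[b1, b3], b4], b2], b5]
  from b1b4b3b2b5, sign -1: term -[[[[b1, b4], b3], b2], b5]


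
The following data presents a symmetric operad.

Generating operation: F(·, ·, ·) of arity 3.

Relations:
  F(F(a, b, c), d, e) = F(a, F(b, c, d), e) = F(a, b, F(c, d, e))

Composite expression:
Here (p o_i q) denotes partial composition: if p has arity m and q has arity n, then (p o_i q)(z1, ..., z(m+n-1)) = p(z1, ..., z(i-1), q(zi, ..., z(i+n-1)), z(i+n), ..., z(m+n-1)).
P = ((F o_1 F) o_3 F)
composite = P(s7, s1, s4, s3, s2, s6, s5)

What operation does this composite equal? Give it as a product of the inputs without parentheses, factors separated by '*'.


s7 * s1 * s4 * s3 * s2 * s6 * s5


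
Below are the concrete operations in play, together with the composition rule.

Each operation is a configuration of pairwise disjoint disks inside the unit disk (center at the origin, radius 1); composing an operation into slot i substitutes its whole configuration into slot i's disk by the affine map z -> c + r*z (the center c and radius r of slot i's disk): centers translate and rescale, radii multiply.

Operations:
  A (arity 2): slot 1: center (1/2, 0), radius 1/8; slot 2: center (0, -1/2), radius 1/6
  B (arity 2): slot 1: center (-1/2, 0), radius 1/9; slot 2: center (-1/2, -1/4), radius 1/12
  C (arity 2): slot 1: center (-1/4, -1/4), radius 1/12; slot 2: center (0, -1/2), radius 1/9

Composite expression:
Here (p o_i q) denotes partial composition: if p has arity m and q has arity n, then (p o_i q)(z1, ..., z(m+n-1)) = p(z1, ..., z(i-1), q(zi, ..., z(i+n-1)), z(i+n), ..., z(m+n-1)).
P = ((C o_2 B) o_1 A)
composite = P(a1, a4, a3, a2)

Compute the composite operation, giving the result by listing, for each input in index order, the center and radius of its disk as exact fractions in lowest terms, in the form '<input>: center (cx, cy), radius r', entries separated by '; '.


Only the slot chain above each a matters under C; compose those maps.
input a1: applying the 2 nested substitutions gives center (-5/24, -1/4), radius 1/96
input a4: applying the 2 nested substitutions gives center (-1/4, -7/24), radius 1/72
input a3: applying the 2 nested substitutions gives center (-1/18, -1/2), radius 1/81
input a2: applying the 2 nested substitutions gives center (-1/18, -19/36), radius 1/108

a1: center (-5/24, -1/4), radius 1/96; a2: center (-1/18, -19/36), radius 1/108; a3: center (-1/18, -1/2), radius 1/81; a4: center (-1/4, -7/24), radius 1/72


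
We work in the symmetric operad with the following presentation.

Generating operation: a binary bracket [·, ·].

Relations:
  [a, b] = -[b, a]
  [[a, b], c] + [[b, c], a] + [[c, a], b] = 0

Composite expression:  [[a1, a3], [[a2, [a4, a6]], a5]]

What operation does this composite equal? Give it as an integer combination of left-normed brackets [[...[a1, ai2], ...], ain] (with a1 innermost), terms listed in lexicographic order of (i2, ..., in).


[[[[[a1, a3], a2], a4], a6], a5] - [[[[[a1, a3], a2], a6], a4], a5] - [[[[[a1, a3], a4], a6], a2], a5] - [[[[[a1, a3], a5], a2], a4], a6] + [[[[[a1, a3], a5], a2], a6], a4] + [[[[[a1, a3], a5], a4], a6], a2] - [[[[[a1, a3], a5], a6], a4], a2] + [[[[[a1, a3], a6], a4], a2], a5]


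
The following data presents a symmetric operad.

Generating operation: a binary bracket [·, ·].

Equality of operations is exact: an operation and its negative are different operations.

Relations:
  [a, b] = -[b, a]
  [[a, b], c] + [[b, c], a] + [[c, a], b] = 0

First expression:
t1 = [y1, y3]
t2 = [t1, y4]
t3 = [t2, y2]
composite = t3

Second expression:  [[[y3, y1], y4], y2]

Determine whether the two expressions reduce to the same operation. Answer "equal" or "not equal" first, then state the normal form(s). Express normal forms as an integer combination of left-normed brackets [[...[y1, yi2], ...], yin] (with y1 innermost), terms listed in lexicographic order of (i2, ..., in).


Reducing the first expression gives [[[y1, y3], y4], y2]
Reducing the second expression gives -[[[y1, y3], y4], y2]
Distinct normal forms: not equal.

not equal; first: [[[y1, y3], y4], y2]; second: -[[[y1, y3], y4], y2]


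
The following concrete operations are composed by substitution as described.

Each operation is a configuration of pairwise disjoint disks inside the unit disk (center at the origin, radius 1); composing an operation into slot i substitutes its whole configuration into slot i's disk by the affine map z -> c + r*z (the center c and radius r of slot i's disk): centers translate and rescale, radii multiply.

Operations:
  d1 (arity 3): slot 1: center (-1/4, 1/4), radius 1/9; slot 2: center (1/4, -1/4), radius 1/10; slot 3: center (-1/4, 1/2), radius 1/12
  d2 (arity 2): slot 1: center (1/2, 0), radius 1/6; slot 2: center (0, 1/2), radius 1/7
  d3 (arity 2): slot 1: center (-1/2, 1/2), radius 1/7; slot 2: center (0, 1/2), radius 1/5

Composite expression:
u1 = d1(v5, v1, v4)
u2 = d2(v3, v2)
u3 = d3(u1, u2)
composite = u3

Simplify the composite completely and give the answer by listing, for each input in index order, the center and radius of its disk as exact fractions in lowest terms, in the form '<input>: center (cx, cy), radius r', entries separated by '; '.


v1: center (-13/28, 13/28), radius 1/70; v2: center (0, 3/5), radius 1/35; v3: center (1/10, 1/2), radius 1/30; v4: center (-15/28, 4/7), radius 1/84; v5: center (-15/28, 15/28), radius 1/63

Nesting under d3 composes maps z -> c + r*z down each v-path.
tracing v5 down its 2-map path: center (-15/28, 15/28), radius 1/63
tracing v1 down its 2-map path: center (-13/28, 13/28), radius 1/70
tracing v4 down its 2-map path: center (-15/28, 4/7), radius 1/84
tracing v3 down its 2-map path: center (1/10, 1/2), radius 1/30
tracing v2 down its 2-map path: center (0, 3/5), radius 1/35


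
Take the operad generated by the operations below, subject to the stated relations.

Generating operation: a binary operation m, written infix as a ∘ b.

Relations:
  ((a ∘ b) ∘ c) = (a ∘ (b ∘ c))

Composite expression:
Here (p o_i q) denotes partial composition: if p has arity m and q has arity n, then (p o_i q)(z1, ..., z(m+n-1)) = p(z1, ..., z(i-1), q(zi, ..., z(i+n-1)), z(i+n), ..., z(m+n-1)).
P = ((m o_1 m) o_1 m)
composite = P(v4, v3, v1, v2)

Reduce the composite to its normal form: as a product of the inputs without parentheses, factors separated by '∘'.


Key point: m is associative — brackets drop, the v-order remains.
(v4 ∘ v3) spells out as v4 ∘ v3
((v4 ∘ v3) ∘ v1) spells out as v4 ∘ v3 ∘ v1
(((v4 ∘ v3) ∘ v1) ∘ v2) spells out as v4 ∘ v3 ∘ v1 ∘ v2

v4 ∘ v3 ∘ v1 ∘ v2


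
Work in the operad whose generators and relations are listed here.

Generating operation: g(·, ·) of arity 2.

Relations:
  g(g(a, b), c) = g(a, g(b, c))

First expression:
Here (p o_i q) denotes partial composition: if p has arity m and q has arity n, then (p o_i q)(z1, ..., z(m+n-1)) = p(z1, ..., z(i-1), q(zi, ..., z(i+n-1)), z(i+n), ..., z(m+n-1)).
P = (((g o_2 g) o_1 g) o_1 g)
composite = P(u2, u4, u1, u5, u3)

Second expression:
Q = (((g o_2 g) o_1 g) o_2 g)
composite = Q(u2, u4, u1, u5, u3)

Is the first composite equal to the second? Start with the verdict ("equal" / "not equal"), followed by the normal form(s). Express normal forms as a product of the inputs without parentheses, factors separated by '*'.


equal; the common form is u2 * u4 * u1 * u5 * u3


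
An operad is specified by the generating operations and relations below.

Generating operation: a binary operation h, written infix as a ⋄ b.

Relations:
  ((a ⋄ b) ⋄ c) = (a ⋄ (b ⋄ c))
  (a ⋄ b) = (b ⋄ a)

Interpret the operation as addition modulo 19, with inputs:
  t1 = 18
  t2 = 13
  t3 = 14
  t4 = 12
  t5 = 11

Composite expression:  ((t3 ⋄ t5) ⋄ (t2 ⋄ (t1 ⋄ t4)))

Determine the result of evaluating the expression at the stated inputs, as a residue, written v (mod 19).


11 (mod 19)

(t3 ⋄ t5) = 6
(t1 ⋄ t4) = 11
(t2 ⋄ (t1 ⋄ t4)) = 5
((t3 ⋄ t5) ⋄ (t2 ⋄ (t1 ⋄ t4))) = 11


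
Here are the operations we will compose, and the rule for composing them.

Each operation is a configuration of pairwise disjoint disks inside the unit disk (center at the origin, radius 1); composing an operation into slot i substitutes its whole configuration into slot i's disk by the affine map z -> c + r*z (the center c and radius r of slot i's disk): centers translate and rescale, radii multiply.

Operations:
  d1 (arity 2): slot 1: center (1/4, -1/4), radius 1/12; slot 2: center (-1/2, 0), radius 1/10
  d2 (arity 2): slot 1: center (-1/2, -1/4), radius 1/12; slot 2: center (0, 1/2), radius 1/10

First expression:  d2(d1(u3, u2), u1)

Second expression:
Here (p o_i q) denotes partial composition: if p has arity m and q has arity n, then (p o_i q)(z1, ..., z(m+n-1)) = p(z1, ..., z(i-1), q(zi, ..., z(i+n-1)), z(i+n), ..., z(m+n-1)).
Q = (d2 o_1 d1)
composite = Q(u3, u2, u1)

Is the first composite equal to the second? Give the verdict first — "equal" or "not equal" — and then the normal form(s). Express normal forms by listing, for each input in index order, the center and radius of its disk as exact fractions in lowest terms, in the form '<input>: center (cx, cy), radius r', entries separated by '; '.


equal; the common form is u1: center (0, 1/2), radius 1/10; u2: center (-13/24, -1/4), radius 1/120; u3: center (-23/48, -13/48), radius 1/144


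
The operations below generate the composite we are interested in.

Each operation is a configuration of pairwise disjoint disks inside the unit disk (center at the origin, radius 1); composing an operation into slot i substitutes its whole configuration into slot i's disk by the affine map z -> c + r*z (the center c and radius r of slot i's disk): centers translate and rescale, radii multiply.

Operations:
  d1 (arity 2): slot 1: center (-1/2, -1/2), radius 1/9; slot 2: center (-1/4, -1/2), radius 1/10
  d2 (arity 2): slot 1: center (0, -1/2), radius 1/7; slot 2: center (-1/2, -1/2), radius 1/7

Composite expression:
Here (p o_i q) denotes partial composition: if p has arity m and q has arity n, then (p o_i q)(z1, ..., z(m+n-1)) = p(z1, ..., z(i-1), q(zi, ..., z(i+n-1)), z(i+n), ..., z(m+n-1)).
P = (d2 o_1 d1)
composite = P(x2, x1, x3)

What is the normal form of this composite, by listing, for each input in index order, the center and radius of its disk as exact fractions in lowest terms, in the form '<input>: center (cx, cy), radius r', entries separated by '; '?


x1: center (-1/28, -4/7), radius 1/70; x2: center (-1/14, -4/7), radius 1/63; x3: center (-1/2, -1/2), radius 1/7

Below d2, radii multiply path by path; the x-disk centers shift.
x2 passes through 2 substitutions, ending at center (-1/14, -4/7), radius 1/63
x1 passes through 2 substitutions, ending at center (-1/28, -4/7), radius 1/70
x3 passes through 1 substitution, ending at center (-1/2, -1/2), radius 1/7


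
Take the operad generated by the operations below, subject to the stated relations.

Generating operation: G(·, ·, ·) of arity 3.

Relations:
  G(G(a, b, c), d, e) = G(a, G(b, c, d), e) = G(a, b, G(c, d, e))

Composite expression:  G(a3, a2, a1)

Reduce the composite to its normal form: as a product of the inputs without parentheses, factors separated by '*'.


a3 * a2 * a1

Associativity of G dissolves the nesting; only the a-input order survives.
G(a3, a2, a1) linearizes to a3 * a2 * a1


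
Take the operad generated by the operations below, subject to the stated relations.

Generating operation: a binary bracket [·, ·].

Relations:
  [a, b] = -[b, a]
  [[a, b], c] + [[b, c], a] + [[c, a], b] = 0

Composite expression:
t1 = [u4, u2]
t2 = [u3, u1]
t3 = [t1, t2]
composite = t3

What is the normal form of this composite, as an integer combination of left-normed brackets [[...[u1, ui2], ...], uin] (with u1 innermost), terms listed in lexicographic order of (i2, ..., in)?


Skip Jacobi rewriting: expand, keep u1-initial words, read off terms.
Composite bracket: [[u4, u2], [u3, u1]]
The bracket unfolds into 8 signed words via [a, b] = ab - ba (2^3 = 8).
Words beginning with u1 determine it all:
  sign of u1u3u2u4 is -1, so it contributes -[[[u1, u3], u2], u4]
  sign of u1u3u4u2 is +1, so it contributes +[[[u1, u3], u4], u2]

-[[[u1, u3], u2], u4] + [[[u1, u3], u4], u2]


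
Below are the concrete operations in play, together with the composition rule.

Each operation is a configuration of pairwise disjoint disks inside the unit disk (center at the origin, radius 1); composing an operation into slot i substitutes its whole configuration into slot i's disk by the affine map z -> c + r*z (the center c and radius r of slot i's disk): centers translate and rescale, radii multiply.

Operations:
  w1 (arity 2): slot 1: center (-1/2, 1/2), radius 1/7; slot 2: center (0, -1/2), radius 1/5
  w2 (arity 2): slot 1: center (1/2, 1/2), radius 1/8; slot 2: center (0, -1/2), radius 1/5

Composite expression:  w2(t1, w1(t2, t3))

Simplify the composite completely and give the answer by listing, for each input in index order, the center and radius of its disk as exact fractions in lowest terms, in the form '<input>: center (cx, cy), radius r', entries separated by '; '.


t1: center (1/2, 1/2), radius 1/8; t2: center (-1/10, -2/5), radius 1/35; t3: center (0, -3/5), radius 1/25

Only the slot chain above each t matters under w2; compose those maps.
input t1: applying the 1 nested substitution gives center (1/2, 1/2), radius 1/8
input t2: applying the 2 nested substitutions gives center (-1/10, -2/5), radius 1/35
input t3: applying the 2 nested substitutions gives center (0, -3/5), radius 1/25


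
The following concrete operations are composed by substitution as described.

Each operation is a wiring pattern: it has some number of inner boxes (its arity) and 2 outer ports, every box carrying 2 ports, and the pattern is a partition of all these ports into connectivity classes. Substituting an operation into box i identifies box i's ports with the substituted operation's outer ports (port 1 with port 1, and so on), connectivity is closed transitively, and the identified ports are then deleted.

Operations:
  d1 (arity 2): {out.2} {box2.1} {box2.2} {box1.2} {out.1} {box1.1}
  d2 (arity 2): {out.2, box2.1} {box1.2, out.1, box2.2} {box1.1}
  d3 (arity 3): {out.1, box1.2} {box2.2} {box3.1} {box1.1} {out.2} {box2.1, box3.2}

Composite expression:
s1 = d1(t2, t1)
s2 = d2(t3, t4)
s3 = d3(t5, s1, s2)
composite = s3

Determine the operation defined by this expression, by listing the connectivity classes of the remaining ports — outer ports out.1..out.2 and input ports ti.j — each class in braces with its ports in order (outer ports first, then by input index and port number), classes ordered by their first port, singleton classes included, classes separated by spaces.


Connectivity passes through glued d3-boundaries; trace each wire chain.
composing d1 on (t2, t1), with out.j its own outer ports: {out.1} {out.2} {t1.1} {t1.2} {t2.1} {t2.2}
composing d2 on (t3, t4), with out.j its own outer ports: {out.1, t3.2, t4.2} {out.2, t4.1} {t3.1}
composing d3 on (t5, t2, t1, t3, t4), with out.j its own outer ports: {out.1, t5.2} {out.2} {t1.1} {t1.2} {t2.1} {t2.2} {t3.1} {t3.2, t4.2} {t4.1} {t5.1}

{out.1, t5.2} {out.2} {t1.1} {t1.2} {t2.1} {t2.2} {t3.1} {t3.2, t4.2} {t4.1} {t5.1}


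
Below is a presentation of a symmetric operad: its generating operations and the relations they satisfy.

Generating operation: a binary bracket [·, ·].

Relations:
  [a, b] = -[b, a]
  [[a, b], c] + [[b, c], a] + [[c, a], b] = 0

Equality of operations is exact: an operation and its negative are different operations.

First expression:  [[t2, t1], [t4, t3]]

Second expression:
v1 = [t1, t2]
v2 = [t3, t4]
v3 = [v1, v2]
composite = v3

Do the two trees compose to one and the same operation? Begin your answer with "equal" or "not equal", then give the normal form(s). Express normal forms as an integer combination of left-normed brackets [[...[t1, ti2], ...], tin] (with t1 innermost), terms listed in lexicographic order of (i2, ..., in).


equal; the common form is [[[t1, t2], t3], t4] - [[[t1, t2], t4], t3]

Reducing the first expression gives [[[t1, t2], t3], t4] - [[[t1, t2], t4], t3]
Reducing the second expression gives [[[t1, t2], t3], t4] - [[[t1, t2], t4], t3]
Same normal form: equal.


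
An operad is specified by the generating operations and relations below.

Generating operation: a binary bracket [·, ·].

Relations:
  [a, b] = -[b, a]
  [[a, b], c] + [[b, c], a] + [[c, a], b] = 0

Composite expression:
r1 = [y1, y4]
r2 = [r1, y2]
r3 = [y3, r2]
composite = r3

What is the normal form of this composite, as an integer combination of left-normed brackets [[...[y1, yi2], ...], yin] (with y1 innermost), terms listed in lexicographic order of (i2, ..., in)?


-[[[y1, y4], y2], y3]

Antisymmetry and Jacobi reduce to y1-anchored left-normed brackets.
Composite bracket: [y3, [[y1, y4], y2]]
Expanding via [a, b] = ab - ba: 8 signed words (2^3 = 8).
Words beginning with y1 determine it all:
  y1y4y2y3 (sign -1) contributes -[[[y1, y4], y2], y3]


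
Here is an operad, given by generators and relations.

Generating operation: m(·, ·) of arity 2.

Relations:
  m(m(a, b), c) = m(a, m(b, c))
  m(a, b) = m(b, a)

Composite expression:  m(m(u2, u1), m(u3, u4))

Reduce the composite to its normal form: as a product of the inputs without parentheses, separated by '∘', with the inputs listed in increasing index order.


Key point: m commutes, so take the u-inputs in any fixed order.
m(u2, u1) flattens to u2 ∘ u1
m(u3, u4) flattens to u3 ∘ u4
m(m(u2, u1), m(u3, u4)) flattens to u2 ∘ u1 ∘ u3 ∘ u4
rearranged into index order: u1 ∘ u2 ∘ u3 ∘ u4

u1 ∘ u2 ∘ u3 ∘ u4


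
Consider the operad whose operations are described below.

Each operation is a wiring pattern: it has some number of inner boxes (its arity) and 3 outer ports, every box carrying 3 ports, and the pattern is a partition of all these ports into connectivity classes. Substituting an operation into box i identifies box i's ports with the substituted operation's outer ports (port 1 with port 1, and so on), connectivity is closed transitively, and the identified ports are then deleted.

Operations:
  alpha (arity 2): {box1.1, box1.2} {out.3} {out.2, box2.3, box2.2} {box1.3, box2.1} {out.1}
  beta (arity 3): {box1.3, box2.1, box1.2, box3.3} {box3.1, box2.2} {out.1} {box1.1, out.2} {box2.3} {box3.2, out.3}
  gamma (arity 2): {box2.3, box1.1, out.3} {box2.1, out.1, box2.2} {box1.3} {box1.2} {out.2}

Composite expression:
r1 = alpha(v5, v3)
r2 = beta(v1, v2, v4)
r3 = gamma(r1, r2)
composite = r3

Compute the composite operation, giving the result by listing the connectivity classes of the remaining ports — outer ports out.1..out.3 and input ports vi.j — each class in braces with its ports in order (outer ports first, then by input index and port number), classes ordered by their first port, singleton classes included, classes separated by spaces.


{out.1, v1.1} {out.2} {out.3, v4.2} {v1.2, v1.3, v2.1, v4.3} {v2.2, v4.1} {v2.3} {v3.1, v5.3} {v3.2, v3.3} {v5.1, v5.2}

Treat the ports identified at gamma as solder joints: merge, then drop.
the subtree at alpha composes to {out.1} {out.2, v3.2, v3.3} {out.3} {v3.1, v5.3} {v5.1, v5.2} on (v5, v3); out.j = own outer ports
the subtree at beta composes to {out.1} {out.2, v1.1} {out.3, v4.2} {v1.2, v1.3, v2.1, v4.3} {v2.2, v4.1} {v2.3} on (v1, v2, v4); out.j = own outer ports
the subtree at gamma composes to {out.1, v1.1} {out.2} {out.3, v4.2} {v1.2, v1.3, v2.1, v4.3} {v2.2, v4.1} {v2.3} {v3.1, v5.3} {v3.2, v3.3} {v5.1, v5.2} on (v5, v3, v1, v2, v4); out.j = own outer ports


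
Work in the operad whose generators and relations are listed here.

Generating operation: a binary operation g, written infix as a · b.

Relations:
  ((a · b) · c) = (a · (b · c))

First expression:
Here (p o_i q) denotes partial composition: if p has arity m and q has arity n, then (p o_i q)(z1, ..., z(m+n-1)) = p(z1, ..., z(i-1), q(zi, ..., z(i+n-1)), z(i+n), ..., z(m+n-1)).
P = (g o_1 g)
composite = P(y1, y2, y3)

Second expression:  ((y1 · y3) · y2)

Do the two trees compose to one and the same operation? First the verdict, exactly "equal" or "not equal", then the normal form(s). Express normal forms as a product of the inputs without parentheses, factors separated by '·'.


not equal; the first gives y1 · y2 · y3 and the second y1 · y3 · y2

The first composite normalizes to y1 · y2 · y3
The second composite normalizes to y1 · y3 · y2
Distinct normal forms: not equal.


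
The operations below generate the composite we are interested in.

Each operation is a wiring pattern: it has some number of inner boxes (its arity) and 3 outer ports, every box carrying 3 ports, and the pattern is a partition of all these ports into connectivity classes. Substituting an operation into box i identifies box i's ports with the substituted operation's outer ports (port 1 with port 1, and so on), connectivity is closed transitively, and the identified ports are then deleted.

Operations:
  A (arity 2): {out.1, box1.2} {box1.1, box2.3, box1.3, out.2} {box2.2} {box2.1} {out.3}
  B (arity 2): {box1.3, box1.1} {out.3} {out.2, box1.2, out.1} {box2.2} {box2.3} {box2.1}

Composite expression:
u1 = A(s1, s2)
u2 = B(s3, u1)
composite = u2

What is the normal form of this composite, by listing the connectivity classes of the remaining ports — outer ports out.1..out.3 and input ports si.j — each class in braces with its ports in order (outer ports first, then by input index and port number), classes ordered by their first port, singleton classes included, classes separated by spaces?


{out.1, out.2, s3.2} {out.3} {s1.1, s1.3, s2.3} {s1.2} {s2.1} {s2.2} {s3.1, s3.3}

Substituting into B glues patterns; closure does the rest.
through A, on inputs (s1, s2): {out.1, s1.2} {out.2, s1.1, s1.3, s2.3} {out.3} {s2.1} {s2.2} (out.j = stage outer ports)
through B, on inputs (s3, s1, s2): {out.1, out.2, s3.2} {out.3} {s1.1, s1.3, s2.3} {s1.2} {s2.1} {s2.2} {s3.1, s3.3} (out.j = stage outer ports)


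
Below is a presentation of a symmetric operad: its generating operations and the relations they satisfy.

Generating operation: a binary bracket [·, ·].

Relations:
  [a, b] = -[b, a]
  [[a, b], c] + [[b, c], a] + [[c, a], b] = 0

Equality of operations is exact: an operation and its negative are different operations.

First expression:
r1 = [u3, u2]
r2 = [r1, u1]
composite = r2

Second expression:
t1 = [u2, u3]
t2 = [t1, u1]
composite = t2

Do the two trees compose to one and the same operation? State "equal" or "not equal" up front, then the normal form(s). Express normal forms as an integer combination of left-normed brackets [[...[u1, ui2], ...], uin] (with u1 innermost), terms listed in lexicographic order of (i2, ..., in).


not equal; first: [[u1, u2], u3] - [[u1, u3], u2]; second: -[[u1, u2], u3] + [[u1, u3], u2]

In normal form, the first expression is [[u1, u2], u3] - [[u1, u3], u2]
In normal form, the second expression is -[[u1, u2], u3] + [[u1, u3], u2]
Different reductions; not equal.


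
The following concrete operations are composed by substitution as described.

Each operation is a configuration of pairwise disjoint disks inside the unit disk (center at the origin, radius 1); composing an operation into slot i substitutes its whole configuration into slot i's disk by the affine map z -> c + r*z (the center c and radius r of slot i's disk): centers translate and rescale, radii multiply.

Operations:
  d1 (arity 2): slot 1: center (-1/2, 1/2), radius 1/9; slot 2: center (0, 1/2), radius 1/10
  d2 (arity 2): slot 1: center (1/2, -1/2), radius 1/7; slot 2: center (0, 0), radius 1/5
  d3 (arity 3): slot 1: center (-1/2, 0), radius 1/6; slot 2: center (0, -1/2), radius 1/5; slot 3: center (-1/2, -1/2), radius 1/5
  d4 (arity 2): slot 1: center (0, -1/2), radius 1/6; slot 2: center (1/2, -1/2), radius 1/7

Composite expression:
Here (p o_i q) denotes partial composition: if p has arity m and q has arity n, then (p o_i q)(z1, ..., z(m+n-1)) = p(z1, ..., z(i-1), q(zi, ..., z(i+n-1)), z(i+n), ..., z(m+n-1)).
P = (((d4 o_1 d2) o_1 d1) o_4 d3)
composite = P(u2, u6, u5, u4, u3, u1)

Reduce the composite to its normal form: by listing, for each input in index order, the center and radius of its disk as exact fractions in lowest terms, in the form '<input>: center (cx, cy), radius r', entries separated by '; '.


Follow each u-input down from d4: c' goes to c + r*c', radius to r*r'.
tracing u2 down its 3-map path: center (1/14, -4/7), radius 1/378
tracing u6 down its 3-map path: center (1/12, -4/7), radius 1/420
tracing u5 down its 2-map path: center (0, -1/2), radius 1/30
tracing u4 down its 2-map path: center (3/7, -1/2), radius 1/42
tracing u3 down its 2-map path: center (1/2, -4/7), radius 1/35
tracing u1 down its 2-map path: center (3/7, -4/7), radius 1/35

u1: center (3/7, -4/7), radius 1/35; u2: center (1/14, -4/7), radius 1/378; u3: center (1/2, -4/7), radius 1/35; u4: center (3/7, -1/2), radius 1/42; u5: center (0, -1/2), radius 1/30; u6: center (1/12, -4/7), radius 1/420


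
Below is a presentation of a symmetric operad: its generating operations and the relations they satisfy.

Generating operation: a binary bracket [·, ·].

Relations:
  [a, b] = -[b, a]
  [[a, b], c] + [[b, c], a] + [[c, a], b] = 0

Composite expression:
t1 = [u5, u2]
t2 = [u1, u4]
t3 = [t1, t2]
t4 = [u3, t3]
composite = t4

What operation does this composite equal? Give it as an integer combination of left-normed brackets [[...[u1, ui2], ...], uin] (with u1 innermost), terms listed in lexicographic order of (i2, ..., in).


-[[[[u1, u4], u2], u5], u3] + [[[[u1, u4], u5], u2], u3]


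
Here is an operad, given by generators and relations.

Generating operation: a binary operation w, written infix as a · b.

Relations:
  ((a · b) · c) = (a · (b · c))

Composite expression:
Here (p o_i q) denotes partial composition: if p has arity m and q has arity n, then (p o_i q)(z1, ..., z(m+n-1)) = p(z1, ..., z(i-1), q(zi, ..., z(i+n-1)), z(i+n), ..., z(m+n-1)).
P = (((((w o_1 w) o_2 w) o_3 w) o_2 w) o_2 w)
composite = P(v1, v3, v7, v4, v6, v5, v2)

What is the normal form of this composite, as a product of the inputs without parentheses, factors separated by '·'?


v1 · v3 · v7 · v4 · v6 · v5 · v2

Key point: w is associative — brackets drop, the v-order remains.
(v3 · v7) spells out as v3 · v7
((v3 · v7) · v4) spells out as v3 · v7 · v4
(v6 · v5) spells out as v6 · v5
(((v3 · v7) · v4) · (v6 · v5)) spells out as v3 · v7 · v4 · v6 · v5
(v1 · (((v3 · v7) · v4) · (v6 · v5))) spells out as v1 · v3 · v7 · v4 · v6 · v5
((v1 · (((v3 · v7) · v4) · (v6 · v5))) · v2) spells out as v1 · v3 · v7 · v4 · v6 · v5 · v2


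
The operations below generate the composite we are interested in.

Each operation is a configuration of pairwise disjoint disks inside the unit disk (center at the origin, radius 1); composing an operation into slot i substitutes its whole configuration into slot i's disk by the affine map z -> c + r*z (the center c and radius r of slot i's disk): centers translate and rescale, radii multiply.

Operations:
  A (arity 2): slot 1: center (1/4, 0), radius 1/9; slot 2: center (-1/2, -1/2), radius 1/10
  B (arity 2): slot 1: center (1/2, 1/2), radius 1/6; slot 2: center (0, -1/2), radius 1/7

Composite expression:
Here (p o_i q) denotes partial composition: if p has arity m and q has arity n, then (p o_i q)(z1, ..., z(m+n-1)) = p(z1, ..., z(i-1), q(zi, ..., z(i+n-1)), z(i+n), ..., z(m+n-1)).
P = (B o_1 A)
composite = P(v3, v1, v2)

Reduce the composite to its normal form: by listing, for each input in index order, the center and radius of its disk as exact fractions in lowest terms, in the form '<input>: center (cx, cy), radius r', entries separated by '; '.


Only the slot chain above each v matters under B; compose those maps.
for v3, the 2-step affine chain lands on center (13/24, 1/2), radius 1/54
for v1, the 2-step affine chain lands on center (5/12, 5/12), radius 1/60
for v2, the 1-step affine chain lands on center (0, -1/2), radius 1/7

v1: center (5/12, 5/12), radius 1/60; v2: center (0, -1/2), radius 1/7; v3: center (13/24, 1/2), radius 1/54
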